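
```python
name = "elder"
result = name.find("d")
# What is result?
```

Trace:
`name = "elder"` → name = 'elder'
`result = name.find("d")` → result = 2
So result = 2

Answer: 2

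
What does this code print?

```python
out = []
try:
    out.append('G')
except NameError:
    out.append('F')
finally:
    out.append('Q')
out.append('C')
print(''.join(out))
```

Execution trace: 'G' (try body, no exception) → 'Q' (finally) → 'C' (after the try/except). Output: GQC

Answer: GQC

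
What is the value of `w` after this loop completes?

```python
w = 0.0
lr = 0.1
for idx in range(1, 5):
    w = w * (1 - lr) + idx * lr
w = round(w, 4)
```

Moving average with lr=0.1
`w` takes the values: 0.0 → 0.1 → 0.29 → 0.561 → 0.9049

Answer: 0.9049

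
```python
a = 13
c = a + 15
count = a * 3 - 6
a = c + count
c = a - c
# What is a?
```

Trace:
`a = 13` → a = 13
`c = a + 15` → c = 28
`count = a * 3 - 6` → count = 33
`a = c + count` → a = 61
`c = a - c` → c = 33
So a = 61

Answer: 61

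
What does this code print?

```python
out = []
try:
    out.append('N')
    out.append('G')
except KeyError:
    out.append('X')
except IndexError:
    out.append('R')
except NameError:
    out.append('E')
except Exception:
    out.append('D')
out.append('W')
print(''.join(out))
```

Execution trace: 'N' (try body) → 'G' (try body, no exception) → 'W' (after the try/except). Output: NGW

Answer: NGW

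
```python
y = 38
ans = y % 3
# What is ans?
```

Trace:
`y = 38` → y = 38
`ans = y % 3` → ans = 2
So ans = 2

Answer: 2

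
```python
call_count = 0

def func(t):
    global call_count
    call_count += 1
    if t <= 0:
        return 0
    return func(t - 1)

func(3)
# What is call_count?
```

Linear recursion stepping by 1: 4 calls from t=3 down to ≤0.

Answer: 4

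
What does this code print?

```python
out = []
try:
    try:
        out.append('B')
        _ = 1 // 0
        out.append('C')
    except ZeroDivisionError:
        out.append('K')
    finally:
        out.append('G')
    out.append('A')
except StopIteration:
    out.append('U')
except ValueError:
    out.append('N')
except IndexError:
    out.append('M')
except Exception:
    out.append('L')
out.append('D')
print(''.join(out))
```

Execution trace: 'B' (inner try body) → 'K' (inner except ZeroDivisionError) → 'G' (inner finally) → 'A' (try body, no exception) → 'D' (after the try/except). Output: BKGAD

Answer: BKGAD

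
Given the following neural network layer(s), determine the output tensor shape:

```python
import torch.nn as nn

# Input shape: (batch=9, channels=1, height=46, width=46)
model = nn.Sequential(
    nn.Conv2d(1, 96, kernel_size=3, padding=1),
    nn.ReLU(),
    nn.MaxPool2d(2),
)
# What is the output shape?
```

Input: (9, 1, 46, 46) -> after Conv2d: (9, 96, 46, 46) -> after ReLU: (9, 96, 46, 46) -> Output: (9, 96, 23, 23)

Answer: (9, 96, 23, 23)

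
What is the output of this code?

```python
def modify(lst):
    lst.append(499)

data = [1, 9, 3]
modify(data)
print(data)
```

Key concept: function modifies passed list.
Step by step:
`data = [1, 9, 3]` → data = [1, 9, 3]
`modify(data)` → data = [1, 9, 3, 499]
`print(data)` → prints [1, 9, 3, 499]

Answer: [1, 9, 3, 499]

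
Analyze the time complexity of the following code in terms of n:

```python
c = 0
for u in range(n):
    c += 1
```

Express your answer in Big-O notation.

Each loop level contributes: n. Multiplying the contributions gives O(n).

Answer: O(n)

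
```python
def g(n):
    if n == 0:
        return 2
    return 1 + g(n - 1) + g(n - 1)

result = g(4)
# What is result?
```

g(n) = 1 + 2·g(n-1), g(0)=2. Closed form: (2+1)·2^4 - 1 = 47.

Answer: 47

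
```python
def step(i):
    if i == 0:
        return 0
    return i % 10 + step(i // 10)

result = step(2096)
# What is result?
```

Sum of digits of 2096: 6 + 9 + 0 + 2 = 17

Answer: 17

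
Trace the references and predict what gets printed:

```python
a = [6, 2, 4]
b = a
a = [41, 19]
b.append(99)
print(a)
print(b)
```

Key concept: rebinding vs mutation: a is rebound to a new list, b still points at the original.
Step by step:
`a = [6, 2, 4]` → a = [6, 2, 4]
`b = a` → b = [6, 2, 4] (same object as a)
`a = [41, 19]` → a = [41, 19]
`b.append(99)` → b = [6, 2, 4, 99]
`print(a)` → prints [41, 19]
`print(b)` → prints [6, 2, 4, 99]

Answer:
[41, 19]
[6, 2, 4, 99]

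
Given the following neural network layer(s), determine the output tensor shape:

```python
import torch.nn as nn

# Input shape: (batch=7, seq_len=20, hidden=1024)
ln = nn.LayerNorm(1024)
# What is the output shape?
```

Input: (7, 20, 1024) -> Output: (7, 20, 1024)

Answer: (7, 20, 1024)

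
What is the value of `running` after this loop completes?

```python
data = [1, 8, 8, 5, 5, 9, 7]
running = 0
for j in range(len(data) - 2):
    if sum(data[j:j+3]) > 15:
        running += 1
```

Count windows with sum > 15
`running` takes the values: 0 → 1 → 2 → 3 → 4 → 5

Answer: 5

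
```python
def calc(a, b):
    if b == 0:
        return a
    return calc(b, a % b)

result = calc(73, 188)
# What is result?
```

calc(73, 188) -> calc(188, 73) -> calc(73, 42) -> calc(42, 31) -> calc(31, 11) -> calc(11, 9) -> calc(9, 2) -> calc(2, 1) -> calc(1, 0) -> 1

Answer: 1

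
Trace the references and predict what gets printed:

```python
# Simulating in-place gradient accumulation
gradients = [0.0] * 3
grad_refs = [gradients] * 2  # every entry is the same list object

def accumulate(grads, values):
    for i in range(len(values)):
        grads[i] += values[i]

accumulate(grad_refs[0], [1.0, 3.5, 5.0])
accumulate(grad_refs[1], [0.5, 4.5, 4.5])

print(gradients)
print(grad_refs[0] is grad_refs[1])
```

Key concept: gradient accumulation aliasing.
Step by step:
`gradients = [0.0] * 3` → gradients = [0.0, 0.0, 0.0]
`grad_refs = [gradients] * 2` → grad_refs = [[0.0, 0.0, 0.0], [0.0, 0.0, 0.0]]
`accumulate(grad_refs[0], [1.0, 3.5, 5.0])` → gradients = [1.0, 3.5, 5.0]; grad_refs = [[1.0, 3.5, 5.0], [1.0, 3.5, 5.0]]
`accumulate(grad_refs[1], [0.5, 4.5, 4.5])` → gradients = [1.5, 8.0, 9.5]; grad_refs = [[1.5, 8.0, 9.5], [1.5, 8.0, 9.5]]
`print(gradients)` → prints [1.5, 8.0, 9.5]
`print(grad_refs[0] is grad_refs[1])` → prints True

Answer:
[1.5, 8.0, 9.5]
True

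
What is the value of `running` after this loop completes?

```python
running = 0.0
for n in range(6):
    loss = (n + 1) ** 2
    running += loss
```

Sum of squared losses 1² + 2² + ... + 6²
`running` takes the values: 0.0 → 1.0 → 5.0 → 14.0 → 30.0 → 55.0 → 91.0

Answer: 91.0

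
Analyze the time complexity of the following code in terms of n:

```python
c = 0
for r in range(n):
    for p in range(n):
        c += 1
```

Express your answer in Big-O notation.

Each loop level contributes: n × n. Multiplying the contributions gives O(n^2).

Answer: O(n^2)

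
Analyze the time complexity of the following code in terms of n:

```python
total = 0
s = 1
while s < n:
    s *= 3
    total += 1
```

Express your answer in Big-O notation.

Each loop level contributes: log n. Multiplying the contributions gives O(log n).

Answer: O(log n)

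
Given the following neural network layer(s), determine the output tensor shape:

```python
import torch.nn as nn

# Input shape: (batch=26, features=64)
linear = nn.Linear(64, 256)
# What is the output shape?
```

Input: (26, 64) -> Output: (26, 256)

Answer: (26, 256)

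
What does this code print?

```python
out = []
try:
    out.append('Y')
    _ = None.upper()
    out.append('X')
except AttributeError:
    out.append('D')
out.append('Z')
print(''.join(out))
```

Execution trace: 'Y' (try body) → 'D' (except AttributeError) → 'Z' (after the try/except). Output: YDZ

Answer: YDZ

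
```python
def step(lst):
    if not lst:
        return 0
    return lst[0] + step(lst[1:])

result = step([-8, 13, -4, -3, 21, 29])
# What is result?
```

(-8) + 13 + (-4) + (-3) + 21 + 29 + 0 = 48

Answer: 48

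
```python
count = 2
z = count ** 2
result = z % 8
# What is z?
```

Trace:
`count = 2` → count = 2
`z = count ** 2` → z = 4
`result = z % 8` → result = 4
So z = 4

Answer: 4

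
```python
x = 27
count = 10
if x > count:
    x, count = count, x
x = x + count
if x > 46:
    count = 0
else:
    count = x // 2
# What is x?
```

Trace:
`x = 27` → x = 27
`count = 10` → count = 10
`if x > count: ...` → x > count is True → x = 10; count = 27
`x = x + count` → x = 37
`if x > 46: ...` → x > 46 is False, take else branch → count = 18
So x = 37

Answer: 37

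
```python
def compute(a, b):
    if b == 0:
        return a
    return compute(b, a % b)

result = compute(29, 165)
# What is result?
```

compute(29, 165) -> compute(165, 29) -> compute(29, 20) -> compute(20, 9) -> compute(9, 2) -> compute(2, 1) -> compute(1, 0) -> 1

Answer: 1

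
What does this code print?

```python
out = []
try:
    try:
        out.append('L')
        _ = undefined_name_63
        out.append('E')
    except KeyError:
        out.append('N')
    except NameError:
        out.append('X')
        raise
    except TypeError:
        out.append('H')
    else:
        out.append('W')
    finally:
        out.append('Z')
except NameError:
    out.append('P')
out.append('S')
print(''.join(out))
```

Execution trace: 'L' (inner try body) → 'X' (inner except NameError) → 'Z' (inner finally) → 'P' (outer except NameError) → 'S' (after the try/except). Output: LXZPS

Answer: LXZPS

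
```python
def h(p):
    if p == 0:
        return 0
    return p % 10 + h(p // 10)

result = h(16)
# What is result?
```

Sum of digits of 16: 6 + 1 = 7

Answer: 7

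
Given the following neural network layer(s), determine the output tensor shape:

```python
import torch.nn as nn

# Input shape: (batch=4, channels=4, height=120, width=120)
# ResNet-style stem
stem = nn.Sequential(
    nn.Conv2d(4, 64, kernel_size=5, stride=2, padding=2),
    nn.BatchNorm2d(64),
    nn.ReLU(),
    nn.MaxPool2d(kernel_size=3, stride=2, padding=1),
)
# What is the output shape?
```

Input: (4, 4, 120, 120) -> after Conv2d 5x5 stride=2: (4, 64, 60, 60) -> Output: (4, 64, 30, 30)

Answer: (4, 64, 30, 30)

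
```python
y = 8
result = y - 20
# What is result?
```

Trace:
`y = 8` → y = 8
`result = y - 20` → result = -12
So result = -12

Answer: -12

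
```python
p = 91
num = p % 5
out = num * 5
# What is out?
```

Trace:
`p = 91` → p = 91
`num = p % 5` → num = 1
`out = num * 5` → out = 5
So out = 5

Answer: 5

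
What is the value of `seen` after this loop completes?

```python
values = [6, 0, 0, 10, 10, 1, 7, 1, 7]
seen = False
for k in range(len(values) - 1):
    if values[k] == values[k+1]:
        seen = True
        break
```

Check consecutive duplicates in [6, 0, 0, 10, 10, 1, 7, 1, 7]
`seen` takes the values: False → True

Answer: True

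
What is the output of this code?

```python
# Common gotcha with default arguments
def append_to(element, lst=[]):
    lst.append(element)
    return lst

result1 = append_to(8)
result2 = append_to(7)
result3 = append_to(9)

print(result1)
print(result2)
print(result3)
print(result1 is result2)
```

Key concept: mutable default argument gotcha.
Step by step:
`result1 = append_to(8)` → result1 = [8]
`result2 = append_to(7)` → result1 = [8, 7] (same object as result2); result2 = [8, 7] (same object as result1)
`result3 = append_to(9)` → result1 = [8, 7, 9] (same object as result2, result3); result2 = [8, 7, 9] (same object as result1, result3); result3 = [8, 7, 9] (same object as result1, result2)
`print(result1)` → prints [8, 7, 9]
`print(result2)` → prints [8, 7, 9]
`print(result3)` → prints [8, 7, 9]
`print(result1 is result2)` → prints True

Answer:
[8, 7, 9]
[8, 7, 9]
[8, 7, 9]
True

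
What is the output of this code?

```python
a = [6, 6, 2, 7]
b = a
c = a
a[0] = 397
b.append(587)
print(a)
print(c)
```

Key concept: multiple aliases.
Step by step:
`a = [6, 6, 2, 7]` → a = [6, 6, 2, 7]
`b = a` → b = [6, 6, 2, 7] (same object as a)
`c = a` → c = [6, 6, 2, 7] (same object as a, b)
`a[0] = 397` → a = [397, 6, 2, 7] (same object as b, c); b = [397, 6, 2, 7] (same object as a, c); c = [397, 6, 2, 7] (same object as a, b)
`b.append(587)` → a = [397, 6, 2, 7, 587] (same object as b, c); b = [397, 6, 2, 7, 587] (same object as a, c); c = [397, 6, 2, 7, 587] (same object as a, b)
`print(a)` → prints [397, 6, 2, 7, 587]
`print(c)` → prints [397, 6, 2, 7, 587]

Answer:
[397, 6, 2, 7, 587]
[397, 6, 2, 7, 587]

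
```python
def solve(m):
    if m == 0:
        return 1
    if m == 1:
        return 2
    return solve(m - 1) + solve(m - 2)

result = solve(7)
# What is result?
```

Build up from base cases: solve(0)=1, solve(1)=2, solve(2)=3, solve(3)=5, solve(4)=8, solve(5)=13, solve(6)=21, ..., solve(7)=34

Answer: 34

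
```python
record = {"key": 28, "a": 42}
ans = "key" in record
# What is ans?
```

Trace:
`record = {"key": 28, "a": 42}` → record = {'key': 28, 'a': 42}
`ans = "key" in record` → ans = True
So ans = True

Answer: True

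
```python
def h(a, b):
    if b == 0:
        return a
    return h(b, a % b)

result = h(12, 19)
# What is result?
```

h(12, 19) -> h(19, 12) -> h(12, 7) -> h(7, 5) -> h(5, 2) -> h(2, 1) -> h(1, 0) -> 1

Answer: 1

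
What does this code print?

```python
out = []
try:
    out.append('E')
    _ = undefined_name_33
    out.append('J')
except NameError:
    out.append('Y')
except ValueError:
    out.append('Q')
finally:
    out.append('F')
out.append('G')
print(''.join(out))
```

Execution trace: 'E' (try body) → 'Y' (except NameError) → 'F' (finally) → 'G' (after the try/except). Output: EYFG

Answer: EYFG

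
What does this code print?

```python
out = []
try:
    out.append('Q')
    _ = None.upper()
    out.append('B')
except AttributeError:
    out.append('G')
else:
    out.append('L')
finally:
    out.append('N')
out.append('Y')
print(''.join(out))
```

Execution trace: 'Q' (try body) → 'G' (except AttributeError) → 'N' (finally) → 'Y' (after the try/except). Output: QGNY

Answer: QGNY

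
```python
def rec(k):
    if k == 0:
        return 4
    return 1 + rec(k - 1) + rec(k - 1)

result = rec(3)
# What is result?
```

rec(k) = 1 + 2·rec(k-1), rec(0)=4. Closed form: (4+1)·2^3 - 1 = 39.

Answer: 39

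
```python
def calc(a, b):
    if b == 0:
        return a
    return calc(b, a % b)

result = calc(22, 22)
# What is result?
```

calc(22, 22) -> calc(22, 0) -> 22

Answer: 22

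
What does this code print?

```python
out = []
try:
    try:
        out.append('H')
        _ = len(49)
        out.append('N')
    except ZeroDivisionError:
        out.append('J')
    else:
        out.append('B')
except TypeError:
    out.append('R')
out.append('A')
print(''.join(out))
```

Execution trace: 'H' (inner try body) → 'R' (outer except TypeError) → 'A' (after the try/except). Output: HRA

Answer: HRA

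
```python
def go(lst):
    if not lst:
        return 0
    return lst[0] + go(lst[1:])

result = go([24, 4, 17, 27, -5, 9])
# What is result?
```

24 + 4 + 17 + 27 + (-5) + 9 + 0 = 76

Answer: 76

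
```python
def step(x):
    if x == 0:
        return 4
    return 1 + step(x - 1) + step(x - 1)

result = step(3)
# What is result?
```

step(x) = 1 + 2·step(x-1), step(0)=4. Closed form: (4+1)·2^3 - 1 = 39.

Answer: 39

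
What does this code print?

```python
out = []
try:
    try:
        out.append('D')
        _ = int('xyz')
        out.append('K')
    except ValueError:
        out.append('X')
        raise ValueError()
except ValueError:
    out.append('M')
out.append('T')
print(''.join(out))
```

Execution trace: 'D' (inner try body) → 'X' (inner except ValueError) → 'M' (outer except ValueError) → 'T' (after the try/except). Output: DXMT

Answer: DXMT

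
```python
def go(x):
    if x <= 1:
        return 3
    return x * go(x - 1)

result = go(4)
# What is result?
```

go(4) = 4 * 3 * 2 * 3 = 72

Answer: 72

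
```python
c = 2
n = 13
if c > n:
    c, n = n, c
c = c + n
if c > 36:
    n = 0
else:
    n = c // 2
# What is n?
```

Trace:
`c = 2` → c = 2
`n = 13` → n = 13
`if c > n: ...` → c > n is False → no variable changes
`c = c + n` → c = 15
`if c > 36: ...` → c > 36 is False, take else branch → n = 7
So n = 7

Answer: 7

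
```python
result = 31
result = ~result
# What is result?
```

Trace:
`result = 31` → result = 31
`result = ~result` → result = -32
So result = -32

Answer: -32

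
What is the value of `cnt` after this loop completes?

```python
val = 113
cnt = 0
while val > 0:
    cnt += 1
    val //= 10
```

Count digits by repeated division by 10
`cnt` takes the values: 0 → 1 → 2 → 3

Answer: 3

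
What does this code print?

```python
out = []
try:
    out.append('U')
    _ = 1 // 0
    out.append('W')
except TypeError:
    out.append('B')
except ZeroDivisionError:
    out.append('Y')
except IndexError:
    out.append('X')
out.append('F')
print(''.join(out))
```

Execution trace: 'U' (try body) → 'Y' (except ZeroDivisionError) → 'F' (after the try/except). Output: UYF

Answer: UYF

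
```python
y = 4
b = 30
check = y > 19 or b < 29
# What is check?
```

Trace:
`y = 4` → y = 4
`b = 30` → b = 30
`check = y > 19 or b < 29` → check = False
So check = False

Answer: False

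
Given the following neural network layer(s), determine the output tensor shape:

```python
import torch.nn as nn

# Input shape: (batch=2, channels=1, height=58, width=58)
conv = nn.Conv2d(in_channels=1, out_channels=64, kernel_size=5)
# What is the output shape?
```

Input: (2, 1, 58, 58) -> Output: (2, 64, 54, 54)

Answer: (2, 64, 54, 54)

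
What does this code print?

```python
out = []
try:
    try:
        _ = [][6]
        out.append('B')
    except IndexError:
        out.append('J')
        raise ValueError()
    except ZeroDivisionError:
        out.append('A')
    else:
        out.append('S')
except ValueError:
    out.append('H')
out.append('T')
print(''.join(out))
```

Execution trace: 'J' (inner except IndexError) → 'H' (outer except ValueError) → 'T' (after the try/except). Output: JHT

Answer: JHT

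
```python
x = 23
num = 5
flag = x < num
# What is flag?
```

Trace:
`x = 23` → x = 23
`num = 5` → num = 5
`flag = x < num` → flag = False
So flag = False

Answer: False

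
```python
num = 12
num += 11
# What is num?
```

Trace:
`num = 12` → num = 12
`num += 11` → num = 23
So num = 23

Answer: 23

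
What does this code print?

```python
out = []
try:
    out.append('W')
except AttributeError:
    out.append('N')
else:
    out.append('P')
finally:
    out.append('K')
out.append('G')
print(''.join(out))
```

Execution trace: 'W' (try body, no exception) → 'P' (else) → 'K' (finally) → 'G' (after the try/except). Output: WPKG

Answer: WPKG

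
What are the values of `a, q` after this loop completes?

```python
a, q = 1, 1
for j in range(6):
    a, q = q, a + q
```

Fibonacci: after 6 iterations
`a, q` takes the values: (1, 1) → (1, 2) → (2, 3) → (3, 5) → (5, 8) → (8, 13) → (13, 21)

Answer: 13, 21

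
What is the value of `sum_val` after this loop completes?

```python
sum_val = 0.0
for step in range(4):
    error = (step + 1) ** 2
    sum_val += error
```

Sum of squared losses 1² + 2² + ... + 4²
`sum_val` takes the values: 0.0 → 1.0 → 5.0 → 14.0 → 30.0

Answer: 30.0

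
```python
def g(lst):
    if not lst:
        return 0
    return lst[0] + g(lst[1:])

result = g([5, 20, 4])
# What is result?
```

5 + 20 + 4 + 0 = 29

Answer: 29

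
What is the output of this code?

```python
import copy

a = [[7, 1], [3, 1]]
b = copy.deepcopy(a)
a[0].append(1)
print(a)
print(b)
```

Key concept: deep copy is fully independent.
Step by step:
`a = [[7, 1], [3, 1]]` → a = [[7, 1], [3, 1]]
`b = copy.deepcopy(a)` → b = [[7, 1], [3, 1]]
`a[0].append(1)` → a = [[7, 1, 1], [3, 1]]
`print(a)` → prints [[7, 1, 1], [3, 1]]
`print(b)` → prints [[7, 1], [3, 1]]

Answer:
[[7, 1, 1], [3, 1]]
[[7, 1], [3, 1]]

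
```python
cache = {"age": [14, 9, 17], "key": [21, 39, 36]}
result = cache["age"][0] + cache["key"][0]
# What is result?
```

Trace:
`cache = {"age": [14, 9, 17], "key": [21, 39, 36]}` → cache = {'age': [14, 9, 17], 'key': [21, 39, 36]}
`result = cache["age"][0] + cache["key"][0]` → result = 35
So result = 35

Answer: 35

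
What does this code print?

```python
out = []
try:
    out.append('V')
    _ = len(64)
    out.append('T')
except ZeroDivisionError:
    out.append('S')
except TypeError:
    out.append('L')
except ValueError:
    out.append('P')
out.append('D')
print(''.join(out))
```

Execution trace: 'V' (try body) → 'L' (except TypeError) → 'D' (after the try/except). Output: VLD

Answer: VLD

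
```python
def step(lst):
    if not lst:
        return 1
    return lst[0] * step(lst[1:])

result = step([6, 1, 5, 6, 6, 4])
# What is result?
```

Product over [6, 1, 5, 6, 6, 4] = 6 * 1 * 5 * 6 * 6 * 4 = 4320

Answer: 4320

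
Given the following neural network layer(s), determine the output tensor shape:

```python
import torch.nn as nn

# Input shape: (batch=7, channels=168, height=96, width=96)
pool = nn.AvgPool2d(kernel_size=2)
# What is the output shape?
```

Input: (7, 168, 96, 96) -> Output: (7, 168, 48, 48)

Answer: (7, 168, 48, 48)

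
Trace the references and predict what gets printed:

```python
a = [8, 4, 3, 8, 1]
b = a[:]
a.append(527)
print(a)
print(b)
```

Key concept: slice [:] creates copy.
Step by step:
`a = [8, 4, 3, 8, 1]` → a = [8, 4, 3, 8, 1]
`b = a[:]` → b = [8, 4, 3, 8, 1]
`a.append(527)` → a = [8, 4, 3, 8, 1, 527]
`print(a)` → prints [8, 4, 3, 8, 1, 527]
`print(b)` → prints [8, 4, 3, 8, 1]

Answer:
[8, 4, 3, 8, 1, 527]
[8, 4, 3, 8, 1]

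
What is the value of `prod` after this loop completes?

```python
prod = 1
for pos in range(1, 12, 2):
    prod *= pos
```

Product of 1, 3, 5, ... up to 11
`prod` takes the values: 1 → 3 → 15 → 105 → 945 → 10395

Answer: 10395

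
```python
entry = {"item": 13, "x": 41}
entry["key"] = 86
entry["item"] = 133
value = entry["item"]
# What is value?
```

Trace:
`entry = {"item": 13, "x": 41}` → entry = {'item': 13, 'x': 41}
`entry["key"] = 86` → entry = {'item': 13, 'x': 41, 'key': 86}
`entry["item"] = 133` → entry = {'item': 133, 'x': 41, 'key': 86}
`value = entry["item"]` → value = 133
So value = 133

Answer: 133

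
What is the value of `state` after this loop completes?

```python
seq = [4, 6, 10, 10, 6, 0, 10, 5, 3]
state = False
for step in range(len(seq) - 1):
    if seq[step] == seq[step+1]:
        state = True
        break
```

Check consecutive duplicates in [4, 6, 10, 10, 6, 0, 10, 5, 3]
`state` takes the values: False → True

Answer: True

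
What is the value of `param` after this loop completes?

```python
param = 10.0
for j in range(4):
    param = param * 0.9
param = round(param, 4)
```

Exponential decay: 10.0 * 0.9^4
`param` takes the values: 10.0 → 9.0 → 8.1 → 7.29 → 6.561

Answer: 6.561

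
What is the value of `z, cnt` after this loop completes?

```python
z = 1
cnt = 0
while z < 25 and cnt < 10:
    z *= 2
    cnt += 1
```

Double until >= 25 or 10 iterations
`z, cnt` takes the values: (1, 0) → (2, 0) → (2, 1) → (4, 1) → (4, 2) → (8, 2) → (8, 3) → (16, 3) → (16, 4) → (32, 4) → (32, 5)

Answer: 32, 5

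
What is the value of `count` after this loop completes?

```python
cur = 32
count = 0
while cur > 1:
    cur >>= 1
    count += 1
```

Count right shifts until 1
`count` takes the values: 0 → 1 → 2 → 3 → 4 → 5

Answer: 5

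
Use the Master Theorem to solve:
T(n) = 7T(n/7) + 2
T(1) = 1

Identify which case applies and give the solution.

a=7, b=7, f(n)=2. log_7(7) = 1. Since c=0 < 1, Case 1 applies: T(n) = Θ(n^log_b(a)) = O(n).

Answer: O(n) - Case 1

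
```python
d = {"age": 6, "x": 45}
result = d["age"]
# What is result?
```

Trace:
`d = {"age": 6, "x": 45}` → d = {'age': 6, 'x': 45}
`result = d["age"]` → result = 6
So result = 6

Answer: 6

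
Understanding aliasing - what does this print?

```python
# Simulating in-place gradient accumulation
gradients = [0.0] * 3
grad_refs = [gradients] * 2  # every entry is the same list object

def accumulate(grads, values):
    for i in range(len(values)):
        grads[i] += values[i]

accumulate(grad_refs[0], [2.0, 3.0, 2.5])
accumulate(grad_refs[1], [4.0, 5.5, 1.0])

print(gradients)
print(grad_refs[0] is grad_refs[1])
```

Key concept: gradient accumulation aliasing.
Step by step:
`gradients = [0.0] * 3` → gradients = [0.0, 0.0, 0.0]
`grad_refs = [gradients] * 2` → grad_refs = [[0.0, 0.0, 0.0], [0.0, 0.0, 0.0]]
`accumulate(grad_refs[0], [2.0, 3.0, 2.5])` → gradients = [2.0, 3.0, 2.5]; grad_refs = [[2.0, 3.0, 2.5], [2.0, 3.0, 2.5]]
`accumulate(grad_refs[1], [4.0, 5.5, 1.0])` → gradients = [6.0, 8.5, 3.5]; grad_refs = [[6.0, 8.5, 3.5], [6.0, 8.5, 3.5]]
`print(gradients)` → prints [6.0, 8.5, 3.5]
`print(grad_refs[0] is grad_refs[1])` → prints True

Answer:
[6.0, 8.5, 3.5]
True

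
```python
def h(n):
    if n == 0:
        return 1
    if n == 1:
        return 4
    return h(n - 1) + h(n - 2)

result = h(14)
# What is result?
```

Build up from base cases: h(0)=1, h(1)=4, h(2)=5, h(3)=9, h(4)=14, h(5)=23, h(6)=37, ..., h(14)=1741

Answer: 1741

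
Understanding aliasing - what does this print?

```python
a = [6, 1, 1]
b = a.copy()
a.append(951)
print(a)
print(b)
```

Key concept: list.copy() creates independent copy.
Step by step:
`a = [6, 1, 1]` → a = [6, 1, 1]
`b = a.copy()` → b = [6, 1, 1]
`a.append(951)` → a = [6, 1, 1, 951]
`print(a)` → prints [6, 1, 1, 951]
`print(b)` → prints [6, 1, 1]

Answer:
[6, 1, 1, 951]
[6, 1, 1]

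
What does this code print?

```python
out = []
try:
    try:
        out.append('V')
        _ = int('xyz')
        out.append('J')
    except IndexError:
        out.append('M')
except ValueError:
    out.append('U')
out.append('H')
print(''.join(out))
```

Execution trace: 'V' (try body) → 'U' (outer except ValueError) → 'H' (after the try/except). Output: VUH

Answer: VUH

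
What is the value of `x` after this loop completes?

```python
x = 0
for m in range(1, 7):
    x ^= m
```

XOR of 1 to 6
`x` takes the values: 0 → 1 → 3 → 0 → 4 → 1 → 7

Answer: 7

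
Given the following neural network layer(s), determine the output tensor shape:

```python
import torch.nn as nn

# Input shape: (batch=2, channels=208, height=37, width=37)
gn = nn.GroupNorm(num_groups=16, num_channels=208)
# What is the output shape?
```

Input: (2, 208, 37, 37) -> Output: (2, 208, 37, 37)

Answer: (2, 208, 37, 37)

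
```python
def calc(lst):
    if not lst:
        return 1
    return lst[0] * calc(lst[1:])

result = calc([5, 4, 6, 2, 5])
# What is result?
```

Product over [5, 4, 6, 2, 5] = 5 * 4 * 6 * 2 * 5 = 1200

Answer: 1200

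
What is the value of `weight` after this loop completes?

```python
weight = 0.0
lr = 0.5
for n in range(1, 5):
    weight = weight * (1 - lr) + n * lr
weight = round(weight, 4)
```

Moving average with lr=0.5
`weight` takes the values: 0.0 → 0.5 → 1.25 → 2.125 → 3.0625

Answer: 3.0625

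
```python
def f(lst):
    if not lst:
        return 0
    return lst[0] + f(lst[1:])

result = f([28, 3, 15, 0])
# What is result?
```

28 + 3 + 15 + 0 + 0 = 46

Answer: 46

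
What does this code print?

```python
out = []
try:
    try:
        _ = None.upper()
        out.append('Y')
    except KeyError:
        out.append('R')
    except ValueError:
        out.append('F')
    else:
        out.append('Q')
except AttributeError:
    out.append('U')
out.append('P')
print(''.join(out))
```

Execution trace: 'U' (outer except AttributeError) → 'P' (after the try/except). Output: UP

Answer: UP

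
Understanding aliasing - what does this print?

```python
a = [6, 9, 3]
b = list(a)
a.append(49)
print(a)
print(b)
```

Key concept: list() constructor creates copy.
Step by step:
`a = [6, 9, 3]` → a = [6, 9, 3]
`b = list(a)` → b = [6, 9, 3]
`a.append(49)` → a = [6, 9, 3, 49]
`print(a)` → prints [6, 9, 3, 49]
`print(b)` → prints [6, 9, 3]

Answer:
[6, 9, 3, 49]
[6, 9, 3]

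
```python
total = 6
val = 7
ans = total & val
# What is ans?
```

Trace:
`total = 6` → total = 6
`val = 7` → val = 7
`ans = total & val` → ans = 6
So ans = 6

Answer: 6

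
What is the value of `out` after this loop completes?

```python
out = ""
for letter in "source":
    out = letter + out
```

Reverse 'source'
`out` takes the values: "" → "s" → "os" → "uos" → "ruos" → "cruos" → "ecruos"

Answer: "ecruos"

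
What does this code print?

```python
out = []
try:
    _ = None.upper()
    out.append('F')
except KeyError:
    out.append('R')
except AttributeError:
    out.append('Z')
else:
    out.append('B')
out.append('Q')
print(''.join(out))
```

Execution trace: 'Z' (except AttributeError) → 'Q' (after the try/except). Output: ZQ

Answer: ZQ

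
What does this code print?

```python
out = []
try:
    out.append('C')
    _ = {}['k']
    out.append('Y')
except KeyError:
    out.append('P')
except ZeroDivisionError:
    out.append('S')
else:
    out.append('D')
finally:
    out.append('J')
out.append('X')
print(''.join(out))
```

Execution trace: 'C' (try body) → 'P' (except KeyError) → 'J' (finally) → 'X' (after the try/except). Output: CPJX

Answer: CPJX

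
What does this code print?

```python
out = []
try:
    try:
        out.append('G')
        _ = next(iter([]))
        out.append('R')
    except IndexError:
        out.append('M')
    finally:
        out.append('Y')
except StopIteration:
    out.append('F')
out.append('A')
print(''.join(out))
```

Execution trace: 'G' (try body) → 'Y' (finally) → 'F' (outer except StopIteration) → 'A' (after the try/except). Output: GYFA

Answer: GYFA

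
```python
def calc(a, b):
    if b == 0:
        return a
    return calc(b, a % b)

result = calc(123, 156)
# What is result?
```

calc(123, 156) -> calc(156, 123) -> calc(123, 33) -> calc(33, 24) -> calc(24, 9) -> calc(9, 6) -> calc(6, 3) -> calc(3, 0) -> 3

Answer: 3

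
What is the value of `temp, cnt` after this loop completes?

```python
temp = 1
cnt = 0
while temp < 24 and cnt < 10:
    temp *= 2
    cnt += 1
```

Double until >= 24 or 10 iterations
`temp, cnt` takes the values: (1, 0) → (2, 0) → (2, 1) → (4, 1) → (4, 2) → (8, 2) → (8, 3) → (16, 3) → (16, 4) → (32, 4) → (32, 5)

Answer: 32, 5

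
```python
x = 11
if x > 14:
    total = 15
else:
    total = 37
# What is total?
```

Trace:
`x = 11` → x = 11
`if x > 14: ...` → x > 14 is False, take else branch → total = 37
So total = 37

Answer: 37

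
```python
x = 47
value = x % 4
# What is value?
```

Trace:
`x = 47` → x = 47
`value = x % 4` → value = 3
So value = 3

Answer: 3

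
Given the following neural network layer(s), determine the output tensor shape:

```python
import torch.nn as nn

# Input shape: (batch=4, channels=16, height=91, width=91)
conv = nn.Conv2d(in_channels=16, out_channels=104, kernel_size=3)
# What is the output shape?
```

Input: (4, 16, 91, 91) -> Output: (4, 104, 89, 89)

Answer: (4, 104, 89, 89)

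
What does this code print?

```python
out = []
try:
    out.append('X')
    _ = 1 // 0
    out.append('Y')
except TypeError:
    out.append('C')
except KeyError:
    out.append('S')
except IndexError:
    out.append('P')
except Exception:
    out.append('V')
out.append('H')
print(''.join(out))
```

Execution trace: 'X' (try body) → 'V' (except Exception) → 'H' (after the try/except). Output: XVH

Answer: XVH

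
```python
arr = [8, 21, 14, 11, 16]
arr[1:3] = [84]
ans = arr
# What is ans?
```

Trace:
`arr = [8, 21, 14, 11, 16]` → arr = [8, 21, 14, 11, 16]
`arr[1:3] = [84]` → arr = [8, 84, 11, 16]
`ans = arr` → ans = [8, 84, 11, 16]
So ans = [8, 84, 11, 16]

Answer: [8, 84, 11, 16]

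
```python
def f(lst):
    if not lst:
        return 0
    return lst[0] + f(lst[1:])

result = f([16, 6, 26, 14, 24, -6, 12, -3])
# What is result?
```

16 + 6 + 26 + 14 + 24 + (-6) + 12 + (-3) + 0 = 89

Answer: 89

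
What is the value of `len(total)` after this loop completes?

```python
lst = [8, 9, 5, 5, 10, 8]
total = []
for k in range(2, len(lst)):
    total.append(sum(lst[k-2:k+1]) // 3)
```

Number of 3-element averages
`total` takes the values: [] → [7] → [7, 6] → [7, 6, 6] → [7, 6, 6, 7]
So `len(total)` = 4

Answer: 4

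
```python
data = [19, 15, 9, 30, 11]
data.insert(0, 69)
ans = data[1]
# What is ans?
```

Trace:
`data = [19, 15, 9, 30, 11]` → data = [19, 15, 9, 30, 11]
`data.insert(0, 69)` → data = [69, 19, 15, 9, 30, 11]
`ans = data[1]` → ans = 19
So ans = 19

Answer: 19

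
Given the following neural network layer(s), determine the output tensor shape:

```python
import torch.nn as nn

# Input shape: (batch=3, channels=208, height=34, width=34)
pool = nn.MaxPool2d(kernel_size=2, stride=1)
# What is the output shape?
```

Input: (3, 208, 34, 34) -> Output: (3, 208, 33, 33)

Answer: (3, 208, 33, 33)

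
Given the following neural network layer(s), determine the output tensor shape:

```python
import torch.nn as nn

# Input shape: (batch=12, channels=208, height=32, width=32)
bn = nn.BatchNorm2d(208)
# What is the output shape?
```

Input: (12, 208, 32, 32) -> Output: (12, 208, 32, 32)

Answer: (12, 208, 32, 32)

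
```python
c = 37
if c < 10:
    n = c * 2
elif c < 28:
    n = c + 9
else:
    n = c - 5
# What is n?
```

Trace:
`c = 37` → c = 37
`if c < 10: ...` → c < 10 is False, c < 28 is False, take else branch → n = 32
So n = 32

Answer: 32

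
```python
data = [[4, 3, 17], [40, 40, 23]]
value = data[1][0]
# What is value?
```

Trace:
`data = [[4, 3, 17], [40, 40, 23]]` → data = [[4, 3, 17], [40, 40, 23]]
`value = data[1][0]` → value = 40
So value = 40

Answer: 40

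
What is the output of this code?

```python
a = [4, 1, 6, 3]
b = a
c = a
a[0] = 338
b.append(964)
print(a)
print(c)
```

Key concept: multiple aliases.
Step by step:
`a = [4, 1, 6, 3]` → a = [4, 1, 6, 3]
`b = a` → b = [4, 1, 6, 3] (same object as a)
`c = a` → c = [4, 1, 6, 3] (same object as a, b)
`a[0] = 338` → a = [338, 1, 6, 3] (same object as b, c); b = [338, 1, 6, 3] (same object as a, c); c = [338, 1, 6, 3] (same object as a, b)
`b.append(964)` → a = [338, 1, 6, 3, 964] (same object as b, c); b = [338, 1, 6, 3, 964] (same object as a, c); c = [338, 1, 6, 3, 964] (same object as a, b)
`print(a)` → prints [338, 1, 6, 3, 964]
`print(c)` → prints [338, 1, 6, 3, 964]

Answer:
[338, 1, 6, 3, 964]
[338, 1, 6, 3, 964]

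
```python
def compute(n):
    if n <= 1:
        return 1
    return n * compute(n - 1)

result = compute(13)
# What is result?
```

compute(13) = 13 * 12 * 11 * 10 * 9 * 8 * 7 * 6 * 5 * 4 * 3 * 2 * 1 = 6227020800

Answer: 6227020800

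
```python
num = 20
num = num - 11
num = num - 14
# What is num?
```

Trace:
`num = 20` → num = 20
`num = num - 11` → num = 9
`num = num - 14` → num = -5
So num = -5

Answer: -5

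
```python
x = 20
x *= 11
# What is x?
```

Trace:
`x = 20` → x = 20
`x *= 11` → x = 220
So x = 220

Answer: 220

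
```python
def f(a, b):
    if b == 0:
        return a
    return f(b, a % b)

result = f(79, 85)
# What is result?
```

f(79, 85) -> f(85, 79) -> f(79, 6) -> f(6, 1) -> f(1, 0) -> 1

Answer: 1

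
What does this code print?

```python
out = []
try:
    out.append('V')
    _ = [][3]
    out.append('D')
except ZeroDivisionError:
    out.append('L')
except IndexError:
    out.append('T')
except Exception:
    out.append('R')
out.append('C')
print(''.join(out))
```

Execution trace: 'V' (try body) → 'T' (except IndexError) → 'C' (after the try/except). Output: VTC

Answer: VTC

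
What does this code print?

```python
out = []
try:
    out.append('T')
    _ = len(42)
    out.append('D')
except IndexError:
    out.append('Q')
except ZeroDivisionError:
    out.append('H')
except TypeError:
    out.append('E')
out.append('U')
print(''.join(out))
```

Execution trace: 'T' (try body) → 'E' (except TypeError) → 'U' (after the try/except). Output: TEU

Answer: TEU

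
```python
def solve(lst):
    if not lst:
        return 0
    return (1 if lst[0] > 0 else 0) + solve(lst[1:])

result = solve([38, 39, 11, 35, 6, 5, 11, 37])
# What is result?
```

Count of positive elements in [38, 39, 11, 35, 6, 5, 11, 37] = 8

Answer: 8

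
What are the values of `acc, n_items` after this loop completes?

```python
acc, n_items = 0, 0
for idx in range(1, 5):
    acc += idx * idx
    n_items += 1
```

Sum of squares and count
`acc, n_items` takes the values: (0, 0) → (1, 0) → (1, 1) → (5, 1) → (5, 2) → (14, 2) → (14, 3) → (30, 3) → (30, 4)

Answer: 30, 4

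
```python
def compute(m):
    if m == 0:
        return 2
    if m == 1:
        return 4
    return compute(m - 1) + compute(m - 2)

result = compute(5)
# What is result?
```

Build up from base cases: compute(0)=2, compute(1)=4, compute(2)=6, compute(3)=10, compute(4)=16, compute(5)=26

Answer: 26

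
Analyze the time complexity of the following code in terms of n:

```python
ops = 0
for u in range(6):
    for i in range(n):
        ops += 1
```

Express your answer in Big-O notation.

Each loop level contributes: 1 × n. Multiplying the contributions gives O(n).

Answer: O(n)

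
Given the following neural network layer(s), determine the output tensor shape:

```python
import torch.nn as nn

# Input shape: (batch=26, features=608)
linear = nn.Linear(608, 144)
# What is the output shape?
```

Input: (26, 608) -> Output: (26, 144)

Answer: (26, 144)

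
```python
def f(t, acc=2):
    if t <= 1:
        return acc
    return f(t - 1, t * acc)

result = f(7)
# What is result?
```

Accumulator trace (n, acc): (7, 2) -> (6, 14) -> (5, 84) -> (4, 420) -> (3, 1680) -> (2, 5040) -> (1, 10080) -> return 10080

Answer: 10080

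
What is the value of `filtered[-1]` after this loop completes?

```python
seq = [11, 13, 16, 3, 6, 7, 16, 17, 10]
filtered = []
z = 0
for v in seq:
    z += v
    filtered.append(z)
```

Cumulative sum ends at 99
`filtered` takes the values: [] → [11] → [11, 24] → [11, 24, 40] → [11, 24, 40, 43] → [11, 24, 40, 43, 49] → [11, 24, 40, 43, 49, 56] → [11, 24, 40, 43, 49, 56, 72] → [11, 24, 40, 43, 49, 56, 72, 89] → [11, 24, 40, 43, 49, 56, 72, 89, 99]
So `filtered[-1]` = 99

Answer: 99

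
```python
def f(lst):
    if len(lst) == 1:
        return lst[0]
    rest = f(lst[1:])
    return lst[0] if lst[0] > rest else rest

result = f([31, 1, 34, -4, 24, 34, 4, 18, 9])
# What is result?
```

Recursive max over [31, 1, 34, -4, 24, 34, 4, 18, 9] = 34

Answer: 34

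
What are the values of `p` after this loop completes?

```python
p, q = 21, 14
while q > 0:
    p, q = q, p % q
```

GCD of 21 and 14
`p` takes the values: 21 → 14 → 7

Answer: 7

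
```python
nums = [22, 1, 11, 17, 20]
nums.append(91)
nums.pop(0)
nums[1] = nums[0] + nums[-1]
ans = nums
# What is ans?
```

Trace:
`nums = [22, 1, 11, 17, 20]` → nums = [22, 1, 11, 17, 20]
`nums.append(91)` → nums = [22, 1, 11, 17, 20, 91]
`nums.pop(0)` → nums = [1, 11, 17, 20, 91]
`nums[1] = nums[0] + nums[-1]` → nums = [1, 92, 17, 20, 91]
`ans = nums` → ans = [1, 92, 17, 20, 91]
So ans = [1, 92, 17, 20, 91]

Answer: [1, 92, 17, 20, 91]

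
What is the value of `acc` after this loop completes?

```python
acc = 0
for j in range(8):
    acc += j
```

Sum of 0 to 7 = 28
`acc` takes the values: 0 → 1 → 3 → 6 → 10 → 15 → 21 → 28

Answer: 28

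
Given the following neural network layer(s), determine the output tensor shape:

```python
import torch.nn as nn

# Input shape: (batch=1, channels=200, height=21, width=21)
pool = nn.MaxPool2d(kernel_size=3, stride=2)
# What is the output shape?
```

Input: (1, 200, 21, 21) -> Output: (1, 200, 10, 10)

Answer: (1, 200, 10, 10)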